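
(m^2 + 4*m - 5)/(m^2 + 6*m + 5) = (m - 1)/(m + 1)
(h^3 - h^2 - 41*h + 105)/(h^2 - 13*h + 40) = (h^2 + 4*h - 21)/(h - 8)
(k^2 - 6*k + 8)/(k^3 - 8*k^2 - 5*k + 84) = (k - 2)/(k^2 - 4*k - 21)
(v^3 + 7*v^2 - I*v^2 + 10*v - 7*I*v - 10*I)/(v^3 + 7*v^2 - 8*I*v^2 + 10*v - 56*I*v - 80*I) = (v - I)/(v - 8*I)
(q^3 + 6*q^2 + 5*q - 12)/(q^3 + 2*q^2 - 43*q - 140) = (q^2 + 2*q - 3)/(q^2 - 2*q - 35)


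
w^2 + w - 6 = (w - 2)*(w + 3)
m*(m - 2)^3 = m^4 - 6*m^3 + 12*m^2 - 8*m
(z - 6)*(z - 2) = z^2 - 8*z + 12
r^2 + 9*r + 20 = (r + 4)*(r + 5)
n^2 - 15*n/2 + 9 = (n - 6)*(n - 3/2)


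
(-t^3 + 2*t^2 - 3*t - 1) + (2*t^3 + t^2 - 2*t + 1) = t^3 + 3*t^2 - 5*t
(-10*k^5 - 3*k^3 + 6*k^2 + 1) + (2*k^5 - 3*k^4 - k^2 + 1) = -8*k^5 - 3*k^4 - 3*k^3 + 5*k^2 + 2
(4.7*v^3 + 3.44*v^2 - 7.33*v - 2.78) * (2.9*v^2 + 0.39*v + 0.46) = 13.63*v^5 + 11.809*v^4 - 17.7534*v^3 - 9.3383*v^2 - 4.456*v - 1.2788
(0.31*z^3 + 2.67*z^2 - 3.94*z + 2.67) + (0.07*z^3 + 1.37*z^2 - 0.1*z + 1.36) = 0.38*z^3 + 4.04*z^2 - 4.04*z + 4.03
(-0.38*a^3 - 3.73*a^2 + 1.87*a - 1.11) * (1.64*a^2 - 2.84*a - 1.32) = -0.6232*a^5 - 5.038*a^4 + 14.1616*a^3 - 2.2076*a^2 + 0.684*a + 1.4652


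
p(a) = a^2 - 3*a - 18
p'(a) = 2*a - 3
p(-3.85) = 8.37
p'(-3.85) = -10.70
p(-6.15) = 38.27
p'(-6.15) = -15.30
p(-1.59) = -10.70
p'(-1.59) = -6.18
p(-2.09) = -7.36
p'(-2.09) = -7.18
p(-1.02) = -13.90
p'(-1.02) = -5.04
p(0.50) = -19.25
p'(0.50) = -2.00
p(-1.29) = -12.47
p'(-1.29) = -5.58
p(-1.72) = -9.88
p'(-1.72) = -6.44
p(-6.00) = 36.00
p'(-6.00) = -15.00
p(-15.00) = 252.00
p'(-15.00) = -33.00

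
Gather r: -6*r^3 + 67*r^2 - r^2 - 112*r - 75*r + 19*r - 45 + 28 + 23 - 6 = -6*r^3 + 66*r^2 - 168*r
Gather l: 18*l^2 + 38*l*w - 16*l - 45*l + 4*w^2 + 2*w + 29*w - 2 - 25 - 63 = 18*l^2 + l*(38*w - 61) + 4*w^2 + 31*w - 90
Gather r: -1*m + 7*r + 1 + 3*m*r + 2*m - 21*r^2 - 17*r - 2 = m - 21*r^2 + r*(3*m - 10) - 1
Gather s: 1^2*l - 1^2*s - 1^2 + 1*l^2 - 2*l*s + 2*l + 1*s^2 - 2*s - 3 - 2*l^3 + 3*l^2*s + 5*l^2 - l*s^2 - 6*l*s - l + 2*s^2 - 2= -2*l^3 + 6*l^2 + 2*l + s^2*(3 - l) + s*(3*l^2 - 8*l - 3) - 6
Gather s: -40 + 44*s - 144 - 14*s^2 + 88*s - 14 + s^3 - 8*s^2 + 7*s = s^3 - 22*s^2 + 139*s - 198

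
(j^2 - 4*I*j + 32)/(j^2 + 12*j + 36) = (j^2 - 4*I*j + 32)/(j^2 + 12*j + 36)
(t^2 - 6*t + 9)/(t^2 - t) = (t^2 - 6*t + 9)/(t*(t - 1))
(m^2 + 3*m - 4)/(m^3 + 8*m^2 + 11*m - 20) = 1/(m + 5)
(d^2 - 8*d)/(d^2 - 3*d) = (d - 8)/(d - 3)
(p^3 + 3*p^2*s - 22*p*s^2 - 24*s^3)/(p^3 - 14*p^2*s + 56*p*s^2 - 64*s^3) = (p^2 + 7*p*s + 6*s^2)/(p^2 - 10*p*s + 16*s^2)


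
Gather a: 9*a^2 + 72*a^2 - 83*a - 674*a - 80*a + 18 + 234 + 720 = 81*a^2 - 837*a + 972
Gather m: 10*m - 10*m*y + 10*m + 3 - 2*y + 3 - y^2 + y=m*(20 - 10*y) - y^2 - y + 6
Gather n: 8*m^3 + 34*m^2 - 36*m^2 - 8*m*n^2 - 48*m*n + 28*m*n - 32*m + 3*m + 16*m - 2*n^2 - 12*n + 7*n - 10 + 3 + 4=8*m^3 - 2*m^2 - 13*m + n^2*(-8*m - 2) + n*(-20*m - 5) - 3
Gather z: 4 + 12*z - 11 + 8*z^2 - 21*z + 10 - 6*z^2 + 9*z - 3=2*z^2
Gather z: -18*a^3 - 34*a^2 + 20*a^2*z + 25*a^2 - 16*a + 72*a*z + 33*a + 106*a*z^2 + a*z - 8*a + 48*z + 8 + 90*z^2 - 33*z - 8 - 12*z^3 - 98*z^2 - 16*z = -18*a^3 - 9*a^2 + 9*a - 12*z^3 + z^2*(106*a - 8) + z*(20*a^2 + 73*a - 1)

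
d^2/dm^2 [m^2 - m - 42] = 2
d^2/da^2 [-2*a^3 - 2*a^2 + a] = -12*a - 4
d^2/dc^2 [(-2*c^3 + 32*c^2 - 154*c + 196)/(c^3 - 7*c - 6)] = 16*(4*c^6 - 63*c^5 + 222*c^4 + 21*c^3 - 1239*c^2 + 414*c + 2153)/(c^9 - 21*c^7 - 18*c^6 + 147*c^5 + 252*c^4 - 235*c^3 - 882*c^2 - 756*c - 216)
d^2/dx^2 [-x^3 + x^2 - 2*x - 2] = 2 - 6*x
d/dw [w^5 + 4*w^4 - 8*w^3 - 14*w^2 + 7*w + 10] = 5*w^4 + 16*w^3 - 24*w^2 - 28*w + 7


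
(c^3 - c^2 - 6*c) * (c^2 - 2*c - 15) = c^5 - 3*c^4 - 19*c^3 + 27*c^2 + 90*c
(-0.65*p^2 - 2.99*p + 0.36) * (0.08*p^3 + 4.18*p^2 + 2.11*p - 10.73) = -0.052*p^5 - 2.9562*p^4 - 13.8409*p^3 + 2.1704*p^2 + 32.8423*p - 3.8628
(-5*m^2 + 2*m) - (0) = -5*m^2 + 2*m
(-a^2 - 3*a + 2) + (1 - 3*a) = -a^2 - 6*a + 3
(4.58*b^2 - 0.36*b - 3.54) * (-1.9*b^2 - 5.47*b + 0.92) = -8.702*b^4 - 24.3686*b^3 + 12.9088*b^2 + 19.0326*b - 3.2568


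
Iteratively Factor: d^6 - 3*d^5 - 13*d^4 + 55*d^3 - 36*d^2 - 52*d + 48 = (d - 3)*(d^5 - 13*d^3 + 16*d^2 + 12*d - 16) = (d - 3)*(d + 4)*(d^4 - 4*d^3 + 3*d^2 + 4*d - 4) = (d - 3)*(d - 1)*(d + 4)*(d^3 - 3*d^2 + 4) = (d - 3)*(d - 1)*(d + 1)*(d + 4)*(d^2 - 4*d + 4) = (d - 3)*(d - 2)*(d - 1)*(d + 1)*(d + 4)*(d - 2)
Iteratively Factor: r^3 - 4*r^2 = (r)*(r^2 - 4*r) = r^2*(r - 4)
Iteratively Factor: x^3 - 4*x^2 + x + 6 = (x + 1)*(x^2 - 5*x + 6) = (x - 3)*(x + 1)*(x - 2)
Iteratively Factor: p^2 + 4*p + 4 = (p + 2)*(p + 2)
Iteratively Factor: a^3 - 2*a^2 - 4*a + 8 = (a + 2)*(a^2 - 4*a + 4) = (a - 2)*(a + 2)*(a - 2)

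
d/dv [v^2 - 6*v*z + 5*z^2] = 2*v - 6*z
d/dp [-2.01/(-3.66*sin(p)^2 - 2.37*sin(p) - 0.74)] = -(14.7132*sin(p) + 4.7637)*cos(p)/(3.66*sin(p)^2 + 2.37*sin(p) + 0.74)^2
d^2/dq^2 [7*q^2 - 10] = 14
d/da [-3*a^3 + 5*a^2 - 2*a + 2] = -9*a^2 + 10*a - 2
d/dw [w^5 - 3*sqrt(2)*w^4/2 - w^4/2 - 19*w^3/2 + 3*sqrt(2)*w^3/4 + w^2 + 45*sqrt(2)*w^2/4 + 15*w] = 5*w^4 - 6*sqrt(2)*w^3 - 2*w^3 - 57*w^2/2 + 9*sqrt(2)*w^2/4 + 2*w + 45*sqrt(2)*w/2 + 15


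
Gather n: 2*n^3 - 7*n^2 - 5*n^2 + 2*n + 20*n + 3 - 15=2*n^3 - 12*n^2 + 22*n - 12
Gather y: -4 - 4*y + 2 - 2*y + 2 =-6*y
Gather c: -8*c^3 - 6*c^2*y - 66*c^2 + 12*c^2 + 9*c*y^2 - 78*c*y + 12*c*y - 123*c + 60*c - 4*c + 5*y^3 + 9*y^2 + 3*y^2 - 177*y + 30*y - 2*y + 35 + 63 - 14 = -8*c^3 + c^2*(-6*y - 54) + c*(9*y^2 - 66*y - 67) + 5*y^3 + 12*y^2 - 149*y + 84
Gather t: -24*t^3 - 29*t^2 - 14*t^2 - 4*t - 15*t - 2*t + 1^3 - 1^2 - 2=-24*t^3 - 43*t^2 - 21*t - 2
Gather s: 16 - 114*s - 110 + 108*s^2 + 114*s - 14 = 108*s^2 - 108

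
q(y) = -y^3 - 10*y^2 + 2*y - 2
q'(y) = -3*y^2 - 20*y + 2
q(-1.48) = -23.62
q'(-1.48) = 25.03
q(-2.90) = -67.51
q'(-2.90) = 34.77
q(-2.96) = -69.60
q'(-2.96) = 34.92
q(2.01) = -46.50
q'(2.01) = -50.32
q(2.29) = -61.87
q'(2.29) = -59.53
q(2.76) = -93.68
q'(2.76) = -76.05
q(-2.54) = -55.21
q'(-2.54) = 33.45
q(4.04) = -223.08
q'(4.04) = -127.76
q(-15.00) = 1093.00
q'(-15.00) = -373.00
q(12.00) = -3146.00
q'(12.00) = -670.00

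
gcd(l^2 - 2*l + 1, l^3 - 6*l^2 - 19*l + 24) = l - 1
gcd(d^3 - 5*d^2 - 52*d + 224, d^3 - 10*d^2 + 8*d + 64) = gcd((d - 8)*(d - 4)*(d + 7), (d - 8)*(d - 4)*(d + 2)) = d^2 - 12*d + 32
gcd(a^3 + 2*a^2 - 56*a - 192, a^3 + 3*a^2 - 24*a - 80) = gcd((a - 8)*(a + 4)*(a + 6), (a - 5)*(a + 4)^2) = a + 4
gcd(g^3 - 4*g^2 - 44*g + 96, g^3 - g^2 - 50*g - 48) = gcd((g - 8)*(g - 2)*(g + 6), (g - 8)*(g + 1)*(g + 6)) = g^2 - 2*g - 48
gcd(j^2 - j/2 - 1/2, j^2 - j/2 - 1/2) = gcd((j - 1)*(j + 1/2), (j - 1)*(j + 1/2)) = j^2 - j/2 - 1/2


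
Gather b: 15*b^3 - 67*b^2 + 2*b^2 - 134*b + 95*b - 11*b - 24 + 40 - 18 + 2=15*b^3 - 65*b^2 - 50*b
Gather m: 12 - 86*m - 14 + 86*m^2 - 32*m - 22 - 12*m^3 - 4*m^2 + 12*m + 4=-12*m^3 + 82*m^2 - 106*m - 20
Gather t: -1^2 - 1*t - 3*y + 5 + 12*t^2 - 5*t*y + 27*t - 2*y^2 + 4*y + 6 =12*t^2 + t*(26 - 5*y) - 2*y^2 + y + 10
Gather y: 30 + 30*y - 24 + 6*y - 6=36*y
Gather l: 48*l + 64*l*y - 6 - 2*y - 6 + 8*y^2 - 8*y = l*(64*y + 48) + 8*y^2 - 10*y - 12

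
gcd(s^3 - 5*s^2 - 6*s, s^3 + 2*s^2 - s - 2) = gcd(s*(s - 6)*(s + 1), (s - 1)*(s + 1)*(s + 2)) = s + 1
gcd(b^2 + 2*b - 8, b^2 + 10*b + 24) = b + 4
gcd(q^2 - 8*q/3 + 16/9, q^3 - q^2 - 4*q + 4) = 1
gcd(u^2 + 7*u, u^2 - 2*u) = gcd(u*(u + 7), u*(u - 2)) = u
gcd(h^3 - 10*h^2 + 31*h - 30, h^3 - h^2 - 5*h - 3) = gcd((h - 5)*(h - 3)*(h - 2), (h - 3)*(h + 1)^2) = h - 3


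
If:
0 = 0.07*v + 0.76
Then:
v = -10.86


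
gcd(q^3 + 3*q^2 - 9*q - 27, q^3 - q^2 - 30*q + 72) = q - 3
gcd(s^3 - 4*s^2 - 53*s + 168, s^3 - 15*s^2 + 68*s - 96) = s^2 - 11*s + 24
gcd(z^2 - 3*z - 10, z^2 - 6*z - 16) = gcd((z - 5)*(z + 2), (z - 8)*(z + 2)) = z + 2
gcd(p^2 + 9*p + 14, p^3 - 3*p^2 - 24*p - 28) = p + 2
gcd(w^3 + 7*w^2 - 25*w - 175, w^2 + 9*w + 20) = w + 5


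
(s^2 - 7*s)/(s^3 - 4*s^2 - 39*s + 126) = s/(s^2 + 3*s - 18)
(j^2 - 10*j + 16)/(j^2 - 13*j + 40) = (j - 2)/(j - 5)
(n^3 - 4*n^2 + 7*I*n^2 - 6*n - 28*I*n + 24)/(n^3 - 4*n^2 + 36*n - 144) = (n + I)/(n - 6*I)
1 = 1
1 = 1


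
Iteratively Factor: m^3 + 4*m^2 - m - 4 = (m + 1)*(m^2 + 3*m - 4) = (m - 1)*(m + 1)*(m + 4)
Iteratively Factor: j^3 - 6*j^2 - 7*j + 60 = (j + 3)*(j^2 - 9*j + 20) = (j - 5)*(j + 3)*(j - 4)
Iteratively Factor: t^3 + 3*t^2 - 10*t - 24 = (t + 2)*(t^2 + t - 12) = (t + 2)*(t + 4)*(t - 3)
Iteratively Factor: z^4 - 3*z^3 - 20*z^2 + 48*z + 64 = (z + 4)*(z^3 - 7*z^2 + 8*z + 16) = (z - 4)*(z + 4)*(z^2 - 3*z - 4) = (z - 4)*(z + 1)*(z + 4)*(z - 4)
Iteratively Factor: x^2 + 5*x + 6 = (x + 2)*(x + 3)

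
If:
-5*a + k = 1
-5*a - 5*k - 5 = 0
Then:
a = -1/3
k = -2/3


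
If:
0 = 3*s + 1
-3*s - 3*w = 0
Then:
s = -1/3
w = 1/3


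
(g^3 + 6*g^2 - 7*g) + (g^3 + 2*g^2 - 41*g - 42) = 2*g^3 + 8*g^2 - 48*g - 42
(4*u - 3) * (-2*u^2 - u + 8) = -8*u^3 + 2*u^2 + 35*u - 24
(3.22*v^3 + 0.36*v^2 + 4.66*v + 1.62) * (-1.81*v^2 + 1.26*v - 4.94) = -5.8282*v^5 + 3.4056*v^4 - 23.8878*v^3 + 1.161*v^2 - 20.9792*v - 8.0028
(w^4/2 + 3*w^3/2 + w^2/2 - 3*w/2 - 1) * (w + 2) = w^5/2 + 5*w^4/2 + 7*w^3/2 - w^2/2 - 4*w - 2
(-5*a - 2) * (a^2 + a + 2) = -5*a^3 - 7*a^2 - 12*a - 4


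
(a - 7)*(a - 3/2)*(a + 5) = a^3 - 7*a^2/2 - 32*a + 105/2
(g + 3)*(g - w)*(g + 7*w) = g^3 + 6*g^2*w + 3*g^2 - 7*g*w^2 + 18*g*w - 21*w^2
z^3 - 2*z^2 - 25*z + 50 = (z - 5)*(z - 2)*(z + 5)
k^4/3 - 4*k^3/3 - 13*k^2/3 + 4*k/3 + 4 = (k/3 + 1/3)*(k - 6)*(k - 1)*(k + 2)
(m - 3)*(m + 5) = m^2 + 2*m - 15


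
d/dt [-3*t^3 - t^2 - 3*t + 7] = -9*t^2 - 2*t - 3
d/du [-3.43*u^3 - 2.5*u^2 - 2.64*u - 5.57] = -10.29*u^2 - 5.0*u - 2.64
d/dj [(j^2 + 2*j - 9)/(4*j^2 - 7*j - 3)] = 3*(-5*j^2 + 22*j - 23)/(16*j^4 - 56*j^3 + 25*j^2 + 42*j + 9)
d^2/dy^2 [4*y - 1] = 0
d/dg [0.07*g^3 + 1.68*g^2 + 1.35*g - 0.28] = 0.21*g^2 + 3.36*g + 1.35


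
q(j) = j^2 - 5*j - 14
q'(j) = 2*j - 5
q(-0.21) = -12.91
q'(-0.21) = -5.42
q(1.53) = -19.31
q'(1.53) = -1.94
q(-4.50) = 28.75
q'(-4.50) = -14.00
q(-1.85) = -1.33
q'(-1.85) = -8.70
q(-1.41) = -4.96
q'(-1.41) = -7.82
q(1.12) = -18.35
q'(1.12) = -2.76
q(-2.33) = 3.08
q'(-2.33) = -9.66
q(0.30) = -15.41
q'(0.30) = -4.40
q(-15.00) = 286.00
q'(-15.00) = -35.00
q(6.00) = -8.00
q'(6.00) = 7.00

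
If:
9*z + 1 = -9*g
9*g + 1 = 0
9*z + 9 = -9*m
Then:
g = -1/9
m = -1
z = 0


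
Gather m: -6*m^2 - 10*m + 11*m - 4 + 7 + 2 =-6*m^2 + m + 5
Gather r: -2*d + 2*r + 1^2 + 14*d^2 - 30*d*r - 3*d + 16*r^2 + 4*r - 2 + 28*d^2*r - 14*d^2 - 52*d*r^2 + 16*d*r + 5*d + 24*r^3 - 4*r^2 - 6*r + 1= 24*r^3 + r^2*(12 - 52*d) + r*(28*d^2 - 14*d)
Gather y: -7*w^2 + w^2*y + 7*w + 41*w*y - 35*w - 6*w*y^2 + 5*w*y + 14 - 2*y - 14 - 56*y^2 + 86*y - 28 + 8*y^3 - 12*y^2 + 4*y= -7*w^2 - 28*w + 8*y^3 + y^2*(-6*w - 68) + y*(w^2 + 46*w + 88) - 28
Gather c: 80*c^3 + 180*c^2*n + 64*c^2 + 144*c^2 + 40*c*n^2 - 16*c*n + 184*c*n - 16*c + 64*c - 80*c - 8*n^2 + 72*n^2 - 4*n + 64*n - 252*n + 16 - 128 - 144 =80*c^3 + c^2*(180*n + 208) + c*(40*n^2 + 168*n - 32) + 64*n^2 - 192*n - 256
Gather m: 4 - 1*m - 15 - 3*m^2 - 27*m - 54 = -3*m^2 - 28*m - 65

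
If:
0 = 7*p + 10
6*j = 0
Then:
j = 0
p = -10/7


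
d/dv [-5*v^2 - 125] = -10*v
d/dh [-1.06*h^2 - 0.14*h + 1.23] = -2.12*h - 0.14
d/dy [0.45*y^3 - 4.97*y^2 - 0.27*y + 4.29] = 1.35*y^2 - 9.94*y - 0.27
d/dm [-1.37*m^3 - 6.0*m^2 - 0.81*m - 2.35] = -4.11*m^2 - 12.0*m - 0.81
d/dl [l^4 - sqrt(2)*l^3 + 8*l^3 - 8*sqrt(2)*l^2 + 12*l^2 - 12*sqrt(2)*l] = 4*l^3 - 3*sqrt(2)*l^2 + 24*l^2 - 16*sqrt(2)*l + 24*l - 12*sqrt(2)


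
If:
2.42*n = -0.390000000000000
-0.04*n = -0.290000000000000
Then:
No Solution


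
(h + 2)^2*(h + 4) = h^3 + 8*h^2 + 20*h + 16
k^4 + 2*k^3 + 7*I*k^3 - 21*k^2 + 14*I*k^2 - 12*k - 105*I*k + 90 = (k - 3)*(k + 5)*(k + I)*(k + 6*I)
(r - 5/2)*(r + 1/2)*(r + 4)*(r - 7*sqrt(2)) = r^4 - 7*sqrt(2)*r^3 + 2*r^3 - 14*sqrt(2)*r^2 - 37*r^2/4 - 5*r + 259*sqrt(2)*r/4 + 35*sqrt(2)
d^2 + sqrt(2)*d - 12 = (d - 2*sqrt(2))*(d + 3*sqrt(2))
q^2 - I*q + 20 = (q - 5*I)*(q + 4*I)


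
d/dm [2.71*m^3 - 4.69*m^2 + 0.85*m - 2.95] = 8.13*m^2 - 9.38*m + 0.85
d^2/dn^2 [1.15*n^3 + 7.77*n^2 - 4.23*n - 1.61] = 6.9*n + 15.54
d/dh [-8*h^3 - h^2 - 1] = 2*h*(-12*h - 1)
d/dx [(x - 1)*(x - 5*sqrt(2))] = 2*x - 5*sqrt(2) - 1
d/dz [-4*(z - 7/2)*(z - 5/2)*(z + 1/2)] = -12*z^2 + 44*z - 23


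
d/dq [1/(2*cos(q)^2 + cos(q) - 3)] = (4*cos(q) + 1)*sin(q)/(cos(q) + cos(2*q) - 2)^2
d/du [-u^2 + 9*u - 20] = 9 - 2*u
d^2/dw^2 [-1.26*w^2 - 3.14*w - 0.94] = -2.52000000000000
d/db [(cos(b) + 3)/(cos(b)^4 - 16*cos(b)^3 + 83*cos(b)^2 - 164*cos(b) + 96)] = (3*sin(b)^4 + 55*sin(b)^2 + 483*cos(b) - 5*cos(3*b) - 646)*sin(b)/((cos(b) - 8)^2*(cos(b) - 4)^2*(cos(b) - 3)^2*(cos(b) - 1)^2)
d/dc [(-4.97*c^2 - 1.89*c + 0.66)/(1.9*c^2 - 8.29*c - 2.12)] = (44.7923*c^2 + 18.5648*c + 9.4782)/(3.61*c^4 - 31.502*c^3 + 60.6681*c^2 + 35.1496*c + 4.4944)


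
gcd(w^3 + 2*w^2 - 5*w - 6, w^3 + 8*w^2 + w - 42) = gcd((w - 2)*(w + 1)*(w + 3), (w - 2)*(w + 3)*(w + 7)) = w^2 + w - 6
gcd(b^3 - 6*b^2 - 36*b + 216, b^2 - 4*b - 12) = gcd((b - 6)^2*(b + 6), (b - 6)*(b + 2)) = b - 6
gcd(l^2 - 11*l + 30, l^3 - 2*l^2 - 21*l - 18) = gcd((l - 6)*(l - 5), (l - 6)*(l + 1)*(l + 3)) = l - 6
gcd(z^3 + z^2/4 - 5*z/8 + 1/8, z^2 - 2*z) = 1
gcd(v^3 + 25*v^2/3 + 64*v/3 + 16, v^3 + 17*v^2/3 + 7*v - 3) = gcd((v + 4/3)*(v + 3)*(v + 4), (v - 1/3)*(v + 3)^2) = v + 3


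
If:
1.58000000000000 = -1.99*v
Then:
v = -0.79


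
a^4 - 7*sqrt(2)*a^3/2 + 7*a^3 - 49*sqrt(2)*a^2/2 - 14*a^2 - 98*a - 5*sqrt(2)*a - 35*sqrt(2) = (a + 7)*(a - 5*sqrt(2))*(a + sqrt(2)/2)*(a + sqrt(2))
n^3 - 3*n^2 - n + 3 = (n - 3)*(n - 1)*(n + 1)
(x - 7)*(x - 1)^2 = x^3 - 9*x^2 + 15*x - 7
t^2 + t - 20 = (t - 4)*(t + 5)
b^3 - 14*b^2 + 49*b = b*(b - 7)^2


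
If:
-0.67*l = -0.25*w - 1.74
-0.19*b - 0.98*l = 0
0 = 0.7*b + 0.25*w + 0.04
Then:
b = 2.98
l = -0.58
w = -8.51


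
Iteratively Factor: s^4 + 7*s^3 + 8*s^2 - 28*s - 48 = (s + 3)*(s^3 + 4*s^2 - 4*s - 16) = (s - 2)*(s + 3)*(s^2 + 6*s + 8) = (s - 2)*(s + 3)*(s + 4)*(s + 2)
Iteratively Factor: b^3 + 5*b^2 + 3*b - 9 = (b + 3)*(b^2 + 2*b - 3) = (b + 3)^2*(b - 1)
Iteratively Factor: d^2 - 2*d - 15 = (d + 3)*(d - 5)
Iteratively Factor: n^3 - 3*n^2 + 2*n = (n)*(n^2 - 3*n + 2) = n*(n - 2)*(n - 1)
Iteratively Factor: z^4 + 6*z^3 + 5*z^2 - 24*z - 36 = (z - 2)*(z^3 + 8*z^2 + 21*z + 18) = (z - 2)*(z + 3)*(z^2 + 5*z + 6) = (z - 2)*(z + 3)^2*(z + 2)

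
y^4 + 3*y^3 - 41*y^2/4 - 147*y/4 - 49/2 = (y - 7/2)*(y + 1)*(y + 2)*(y + 7/2)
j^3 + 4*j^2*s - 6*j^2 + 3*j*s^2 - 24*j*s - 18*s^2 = (j - 6)*(j + s)*(j + 3*s)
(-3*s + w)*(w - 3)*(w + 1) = -3*s*w^2 + 6*s*w + 9*s + w^3 - 2*w^2 - 3*w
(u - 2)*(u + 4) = u^2 + 2*u - 8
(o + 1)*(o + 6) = o^2 + 7*o + 6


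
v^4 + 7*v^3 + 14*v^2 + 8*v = v*(v + 1)*(v + 2)*(v + 4)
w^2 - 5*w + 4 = (w - 4)*(w - 1)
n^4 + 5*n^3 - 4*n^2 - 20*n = n*(n - 2)*(n + 2)*(n + 5)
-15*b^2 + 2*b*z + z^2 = (-3*b + z)*(5*b + z)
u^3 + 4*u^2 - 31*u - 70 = (u - 5)*(u + 2)*(u + 7)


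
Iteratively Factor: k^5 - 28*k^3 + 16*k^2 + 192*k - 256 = (k - 2)*(k^4 + 2*k^3 - 24*k^2 - 32*k + 128) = (k - 2)^2*(k^3 + 4*k^2 - 16*k - 64) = (k - 4)*(k - 2)^2*(k^2 + 8*k + 16) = (k - 4)*(k - 2)^2*(k + 4)*(k + 4)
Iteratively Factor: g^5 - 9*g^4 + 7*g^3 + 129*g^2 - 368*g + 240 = (g - 3)*(g^4 - 6*g^3 - 11*g^2 + 96*g - 80) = (g - 5)*(g - 3)*(g^3 - g^2 - 16*g + 16) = (g - 5)*(g - 3)*(g + 4)*(g^2 - 5*g + 4) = (g - 5)*(g - 3)*(g - 1)*(g + 4)*(g - 4)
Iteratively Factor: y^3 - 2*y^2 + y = (y)*(y^2 - 2*y + 1) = y*(y - 1)*(y - 1)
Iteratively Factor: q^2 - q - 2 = (q + 1)*(q - 2)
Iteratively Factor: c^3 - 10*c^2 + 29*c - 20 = (c - 5)*(c^2 - 5*c + 4) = (c - 5)*(c - 1)*(c - 4)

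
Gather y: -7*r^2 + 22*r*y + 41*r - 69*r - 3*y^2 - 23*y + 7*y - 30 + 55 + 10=-7*r^2 - 28*r - 3*y^2 + y*(22*r - 16) + 35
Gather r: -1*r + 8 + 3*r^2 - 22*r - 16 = 3*r^2 - 23*r - 8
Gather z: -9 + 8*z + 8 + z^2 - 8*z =z^2 - 1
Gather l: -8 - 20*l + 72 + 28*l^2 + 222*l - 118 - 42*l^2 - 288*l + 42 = -14*l^2 - 86*l - 12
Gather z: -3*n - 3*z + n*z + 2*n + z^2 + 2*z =-n + z^2 + z*(n - 1)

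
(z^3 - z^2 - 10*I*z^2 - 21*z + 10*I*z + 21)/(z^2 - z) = z - 10*I - 21/z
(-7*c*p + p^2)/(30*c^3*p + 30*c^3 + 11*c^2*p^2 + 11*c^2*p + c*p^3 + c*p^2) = p*(-7*c + p)/(c*(30*c^2*p + 30*c^2 + 11*c*p^2 + 11*c*p + p^3 + p^2))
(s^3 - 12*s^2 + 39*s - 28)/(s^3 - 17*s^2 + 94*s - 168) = (s - 1)/(s - 6)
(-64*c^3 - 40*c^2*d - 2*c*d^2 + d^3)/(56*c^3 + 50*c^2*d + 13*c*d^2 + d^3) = (-8*c + d)/(7*c + d)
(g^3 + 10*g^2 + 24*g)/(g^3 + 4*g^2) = (g + 6)/g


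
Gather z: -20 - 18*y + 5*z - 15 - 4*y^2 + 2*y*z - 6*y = -4*y^2 - 24*y + z*(2*y + 5) - 35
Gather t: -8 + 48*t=48*t - 8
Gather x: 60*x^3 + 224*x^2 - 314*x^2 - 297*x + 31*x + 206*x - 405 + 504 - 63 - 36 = 60*x^3 - 90*x^2 - 60*x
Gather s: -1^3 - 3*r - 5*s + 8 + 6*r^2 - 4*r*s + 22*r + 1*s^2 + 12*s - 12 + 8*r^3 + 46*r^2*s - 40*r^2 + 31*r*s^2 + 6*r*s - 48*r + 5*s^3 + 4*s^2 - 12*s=8*r^3 - 34*r^2 - 29*r + 5*s^3 + s^2*(31*r + 5) + s*(46*r^2 + 2*r - 5) - 5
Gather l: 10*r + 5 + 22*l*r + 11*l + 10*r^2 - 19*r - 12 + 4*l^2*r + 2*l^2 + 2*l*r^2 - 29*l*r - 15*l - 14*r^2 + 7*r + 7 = l^2*(4*r + 2) + l*(2*r^2 - 7*r - 4) - 4*r^2 - 2*r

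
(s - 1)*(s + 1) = s^2 - 1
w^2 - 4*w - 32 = (w - 8)*(w + 4)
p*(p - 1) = p^2 - p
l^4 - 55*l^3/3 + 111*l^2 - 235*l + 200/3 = (l - 8)*(l - 5)^2*(l - 1/3)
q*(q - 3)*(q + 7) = q^3 + 4*q^2 - 21*q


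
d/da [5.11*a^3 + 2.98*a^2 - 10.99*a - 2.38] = 15.33*a^2 + 5.96*a - 10.99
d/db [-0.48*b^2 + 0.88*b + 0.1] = 0.88 - 0.96*b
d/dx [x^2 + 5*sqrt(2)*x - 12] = 2*x + 5*sqrt(2)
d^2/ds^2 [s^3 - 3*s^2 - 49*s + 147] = 6*s - 6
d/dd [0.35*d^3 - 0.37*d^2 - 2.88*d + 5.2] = 1.05*d^2 - 0.74*d - 2.88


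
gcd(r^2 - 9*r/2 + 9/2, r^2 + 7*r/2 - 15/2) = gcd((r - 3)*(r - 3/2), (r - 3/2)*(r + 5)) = r - 3/2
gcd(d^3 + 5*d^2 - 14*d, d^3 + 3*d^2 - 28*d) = d^2 + 7*d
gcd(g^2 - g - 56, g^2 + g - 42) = g + 7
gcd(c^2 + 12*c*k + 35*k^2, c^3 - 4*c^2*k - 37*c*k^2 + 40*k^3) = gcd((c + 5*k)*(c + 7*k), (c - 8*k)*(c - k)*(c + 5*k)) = c + 5*k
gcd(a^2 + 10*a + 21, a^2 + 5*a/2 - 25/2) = 1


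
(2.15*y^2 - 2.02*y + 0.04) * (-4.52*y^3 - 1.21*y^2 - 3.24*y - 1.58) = -9.718*y^5 + 6.5289*y^4 - 4.7026*y^3 + 3.0994*y^2 + 3.062*y - 0.0632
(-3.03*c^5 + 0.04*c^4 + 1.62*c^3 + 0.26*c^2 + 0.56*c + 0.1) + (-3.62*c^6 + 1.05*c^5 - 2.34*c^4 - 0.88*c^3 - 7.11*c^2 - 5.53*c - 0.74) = -3.62*c^6 - 1.98*c^5 - 2.3*c^4 + 0.74*c^3 - 6.85*c^2 - 4.97*c - 0.64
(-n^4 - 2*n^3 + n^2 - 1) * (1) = -n^4 - 2*n^3 + n^2 - 1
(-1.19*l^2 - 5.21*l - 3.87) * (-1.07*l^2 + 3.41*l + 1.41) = 1.2733*l^4 + 1.5168*l^3 - 15.3031*l^2 - 20.5428*l - 5.4567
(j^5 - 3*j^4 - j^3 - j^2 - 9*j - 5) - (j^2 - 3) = j^5 - 3*j^4 - j^3 - 2*j^2 - 9*j - 2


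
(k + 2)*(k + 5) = k^2 + 7*k + 10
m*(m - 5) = m^2 - 5*m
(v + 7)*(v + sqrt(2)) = v^2 + sqrt(2)*v + 7*v + 7*sqrt(2)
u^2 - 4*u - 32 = (u - 8)*(u + 4)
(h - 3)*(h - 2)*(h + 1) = h^3 - 4*h^2 + h + 6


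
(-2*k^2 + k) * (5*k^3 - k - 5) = -10*k^5 + 5*k^4 + 2*k^3 + 9*k^2 - 5*k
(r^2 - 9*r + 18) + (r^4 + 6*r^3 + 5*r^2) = r^4 + 6*r^3 + 6*r^2 - 9*r + 18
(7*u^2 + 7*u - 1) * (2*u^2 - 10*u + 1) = 14*u^4 - 56*u^3 - 65*u^2 + 17*u - 1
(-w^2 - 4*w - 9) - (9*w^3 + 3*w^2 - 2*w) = -9*w^3 - 4*w^2 - 2*w - 9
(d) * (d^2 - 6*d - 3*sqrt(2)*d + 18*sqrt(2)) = d^3 - 6*d^2 - 3*sqrt(2)*d^2 + 18*sqrt(2)*d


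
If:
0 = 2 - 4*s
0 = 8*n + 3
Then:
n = -3/8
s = 1/2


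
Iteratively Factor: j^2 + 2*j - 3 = (j + 3)*(j - 1)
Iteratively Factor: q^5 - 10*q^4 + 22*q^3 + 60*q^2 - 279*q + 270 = (q - 3)*(q^4 - 7*q^3 + q^2 + 63*q - 90) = (q - 5)*(q - 3)*(q^3 - 2*q^2 - 9*q + 18) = (q - 5)*(q - 3)*(q - 2)*(q^2 - 9) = (q - 5)*(q - 3)*(q - 2)*(q + 3)*(q - 3)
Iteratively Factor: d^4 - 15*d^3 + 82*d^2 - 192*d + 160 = (d - 4)*(d^3 - 11*d^2 + 38*d - 40) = (d - 4)*(d - 2)*(d^2 - 9*d + 20) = (d - 5)*(d - 4)*(d - 2)*(d - 4)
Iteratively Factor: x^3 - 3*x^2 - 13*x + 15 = (x - 5)*(x^2 + 2*x - 3) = (x - 5)*(x + 3)*(x - 1)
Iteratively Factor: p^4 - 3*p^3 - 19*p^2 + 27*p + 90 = (p - 5)*(p^3 + 2*p^2 - 9*p - 18) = (p - 5)*(p + 3)*(p^2 - p - 6) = (p - 5)*(p - 3)*(p + 3)*(p + 2)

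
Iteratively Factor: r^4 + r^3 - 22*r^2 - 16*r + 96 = (r - 2)*(r^3 + 3*r^2 - 16*r - 48) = (r - 2)*(r + 3)*(r^2 - 16) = (r - 2)*(r + 3)*(r + 4)*(r - 4)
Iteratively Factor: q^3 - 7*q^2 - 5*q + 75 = (q - 5)*(q^2 - 2*q - 15) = (q - 5)^2*(q + 3)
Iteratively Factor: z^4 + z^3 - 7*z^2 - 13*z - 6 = (z + 1)*(z^3 - 7*z - 6) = (z + 1)^2*(z^2 - z - 6) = (z + 1)^2*(z + 2)*(z - 3)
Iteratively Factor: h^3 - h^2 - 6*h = (h - 3)*(h^2 + 2*h) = h*(h - 3)*(h + 2)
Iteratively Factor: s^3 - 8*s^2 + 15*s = (s - 3)*(s^2 - 5*s) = (s - 5)*(s - 3)*(s)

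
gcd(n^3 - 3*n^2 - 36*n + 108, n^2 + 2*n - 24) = n + 6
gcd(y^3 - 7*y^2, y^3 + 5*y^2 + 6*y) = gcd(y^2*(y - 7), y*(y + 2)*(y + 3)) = y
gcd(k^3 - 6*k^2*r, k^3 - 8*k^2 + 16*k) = k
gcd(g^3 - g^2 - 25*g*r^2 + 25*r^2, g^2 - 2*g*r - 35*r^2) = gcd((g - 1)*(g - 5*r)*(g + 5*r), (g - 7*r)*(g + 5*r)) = g + 5*r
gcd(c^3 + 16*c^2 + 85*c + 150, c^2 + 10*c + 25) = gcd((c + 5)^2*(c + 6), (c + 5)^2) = c^2 + 10*c + 25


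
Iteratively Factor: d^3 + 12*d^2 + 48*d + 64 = (d + 4)*(d^2 + 8*d + 16) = (d + 4)^2*(d + 4)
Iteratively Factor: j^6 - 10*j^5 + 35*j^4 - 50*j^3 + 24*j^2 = (j - 1)*(j^5 - 9*j^4 + 26*j^3 - 24*j^2) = (j - 3)*(j - 1)*(j^4 - 6*j^3 + 8*j^2) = (j - 3)*(j - 2)*(j - 1)*(j^3 - 4*j^2) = (j - 4)*(j - 3)*(j - 2)*(j - 1)*(j^2) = j*(j - 4)*(j - 3)*(j - 2)*(j - 1)*(j)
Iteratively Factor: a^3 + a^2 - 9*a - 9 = (a + 1)*(a^2 - 9) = (a + 1)*(a + 3)*(a - 3)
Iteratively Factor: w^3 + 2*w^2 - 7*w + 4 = (w + 4)*(w^2 - 2*w + 1) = (w - 1)*(w + 4)*(w - 1)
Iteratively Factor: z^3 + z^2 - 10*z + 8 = (z - 2)*(z^2 + 3*z - 4) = (z - 2)*(z + 4)*(z - 1)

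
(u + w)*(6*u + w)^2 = 36*u^3 + 48*u^2*w + 13*u*w^2 + w^3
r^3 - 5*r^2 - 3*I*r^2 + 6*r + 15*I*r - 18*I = (r - 3)*(r - 2)*(r - 3*I)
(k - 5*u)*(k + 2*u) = k^2 - 3*k*u - 10*u^2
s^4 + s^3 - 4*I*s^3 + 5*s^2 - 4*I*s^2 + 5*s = s*(s + 1)*(s - 5*I)*(s + I)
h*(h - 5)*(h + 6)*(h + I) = h^4 + h^3 + I*h^3 - 30*h^2 + I*h^2 - 30*I*h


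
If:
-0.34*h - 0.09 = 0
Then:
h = -0.26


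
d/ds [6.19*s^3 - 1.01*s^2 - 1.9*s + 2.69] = 18.57*s^2 - 2.02*s - 1.9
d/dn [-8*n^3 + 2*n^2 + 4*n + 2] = -24*n^2 + 4*n + 4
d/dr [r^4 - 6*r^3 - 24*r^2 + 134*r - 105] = 4*r^3 - 18*r^2 - 48*r + 134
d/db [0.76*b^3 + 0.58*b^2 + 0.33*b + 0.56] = 2.28*b^2 + 1.16*b + 0.33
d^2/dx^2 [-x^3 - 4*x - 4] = -6*x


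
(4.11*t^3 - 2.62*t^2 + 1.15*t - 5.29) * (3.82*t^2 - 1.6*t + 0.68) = 15.7002*t^5 - 16.5844*t^4 + 11.3798*t^3 - 23.8294*t^2 + 9.246*t - 3.5972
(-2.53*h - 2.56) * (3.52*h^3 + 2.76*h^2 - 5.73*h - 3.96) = -8.9056*h^4 - 15.994*h^3 + 7.4313*h^2 + 24.6876*h + 10.1376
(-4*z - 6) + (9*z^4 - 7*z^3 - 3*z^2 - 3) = 9*z^4 - 7*z^3 - 3*z^2 - 4*z - 9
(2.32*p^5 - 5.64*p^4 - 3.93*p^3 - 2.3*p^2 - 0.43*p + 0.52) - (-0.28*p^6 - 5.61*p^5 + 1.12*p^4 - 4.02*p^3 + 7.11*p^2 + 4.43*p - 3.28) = 0.28*p^6 + 7.93*p^5 - 6.76*p^4 + 0.0899999999999994*p^3 - 9.41*p^2 - 4.86*p + 3.8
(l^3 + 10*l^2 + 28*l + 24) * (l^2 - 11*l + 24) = l^5 - l^4 - 58*l^3 - 44*l^2 + 408*l + 576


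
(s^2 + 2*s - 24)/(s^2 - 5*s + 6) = (s^2 + 2*s - 24)/(s^2 - 5*s + 6)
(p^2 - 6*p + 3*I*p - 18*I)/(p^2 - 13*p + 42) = (p + 3*I)/(p - 7)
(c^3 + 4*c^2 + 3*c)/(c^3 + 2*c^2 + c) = (c + 3)/(c + 1)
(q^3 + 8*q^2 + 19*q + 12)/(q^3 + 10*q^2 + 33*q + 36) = (q + 1)/(q + 3)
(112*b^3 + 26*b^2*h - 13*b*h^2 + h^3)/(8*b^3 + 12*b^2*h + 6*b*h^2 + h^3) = (56*b^2 - 15*b*h + h^2)/(4*b^2 + 4*b*h + h^2)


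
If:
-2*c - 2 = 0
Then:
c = -1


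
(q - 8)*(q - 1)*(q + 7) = q^3 - 2*q^2 - 55*q + 56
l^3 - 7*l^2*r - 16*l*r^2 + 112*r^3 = (l - 7*r)*(l - 4*r)*(l + 4*r)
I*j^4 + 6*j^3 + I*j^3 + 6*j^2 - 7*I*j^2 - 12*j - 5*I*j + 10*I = (j + 2)*(j - 5*I)*(j - I)*(I*j - I)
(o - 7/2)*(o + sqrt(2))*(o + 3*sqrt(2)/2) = o^3 - 7*o^2/2 + 5*sqrt(2)*o^2/2 - 35*sqrt(2)*o/4 + 3*o - 21/2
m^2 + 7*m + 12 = (m + 3)*(m + 4)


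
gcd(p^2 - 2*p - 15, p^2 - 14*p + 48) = 1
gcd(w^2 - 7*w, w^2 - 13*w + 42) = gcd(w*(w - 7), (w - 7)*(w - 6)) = w - 7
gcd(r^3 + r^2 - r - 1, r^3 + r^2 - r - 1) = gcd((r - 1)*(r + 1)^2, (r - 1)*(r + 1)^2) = r^3 + r^2 - r - 1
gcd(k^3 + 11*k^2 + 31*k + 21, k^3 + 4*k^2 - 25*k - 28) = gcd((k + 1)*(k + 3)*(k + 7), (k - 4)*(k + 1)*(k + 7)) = k^2 + 8*k + 7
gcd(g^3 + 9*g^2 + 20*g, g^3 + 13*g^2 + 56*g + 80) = g^2 + 9*g + 20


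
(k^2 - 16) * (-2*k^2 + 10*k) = -2*k^4 + 10*k^3 + 32*k^2 - 160*k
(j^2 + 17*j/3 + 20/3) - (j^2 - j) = 20*j/3 + 20/3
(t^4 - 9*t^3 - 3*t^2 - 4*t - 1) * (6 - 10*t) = -10*t^5 + 96*t^4 - 24*t^3 + 22*t^2 - 14*t - 6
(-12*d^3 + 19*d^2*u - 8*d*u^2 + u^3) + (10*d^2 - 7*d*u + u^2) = -12*d^3 + 19*d^2*u + 10*d^2 - 8*d*u^2 - 7*d*u + u^3 + u^2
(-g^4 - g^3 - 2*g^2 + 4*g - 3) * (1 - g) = g^5 + g^3 - 6*g^2 + 7*g - 3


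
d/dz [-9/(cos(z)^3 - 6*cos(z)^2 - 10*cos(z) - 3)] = 9*(-3*cos(z)^2 + 12*cos(z) + 10)*sin(z)/((cos(z) + 1)^2*(sin(z)^2 + 7*cos(z) + 2)^2)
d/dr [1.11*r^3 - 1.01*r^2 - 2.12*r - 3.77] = 3.33*r^2 - 2.02*r - 2.12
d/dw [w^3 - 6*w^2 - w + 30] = 3*w^2 - 12*w - 1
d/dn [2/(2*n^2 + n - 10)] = 2*(-4*n - 1)/(2*n^2 + n - 10)^2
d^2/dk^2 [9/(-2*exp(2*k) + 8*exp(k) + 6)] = 18*(-(1 - exp(k))*(-exp(2*k) + 4*exp(k) + 3) + 2*(exp(k) - 2)^2*exp(k))*exp(k)/(-exp(2*k) + 4*exp(k) + 3)^3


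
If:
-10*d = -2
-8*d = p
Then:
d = 1/5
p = -8/5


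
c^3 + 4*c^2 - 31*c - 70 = (c - 5)*(c + 2)*(c + 7)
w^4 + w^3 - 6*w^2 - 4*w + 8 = (w - 2)*(w - 1)*(w + 2)^2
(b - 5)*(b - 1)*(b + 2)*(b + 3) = b^4 - b^3 - 19*b^2 - 11*b + 30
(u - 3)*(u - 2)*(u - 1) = u^3 - 6*u^2 + 11*u - 6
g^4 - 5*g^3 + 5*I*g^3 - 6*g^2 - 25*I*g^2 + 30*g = g*(g - 5)*(g + 2*I)*(g + 3*I)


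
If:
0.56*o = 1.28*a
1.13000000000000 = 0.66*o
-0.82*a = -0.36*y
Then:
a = 0.75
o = 1.71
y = 1.71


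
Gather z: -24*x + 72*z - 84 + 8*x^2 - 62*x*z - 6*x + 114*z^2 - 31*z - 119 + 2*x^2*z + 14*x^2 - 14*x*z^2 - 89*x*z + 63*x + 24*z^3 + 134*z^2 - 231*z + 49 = 22*x^2 + 33*x + 24*z^3 + z^2*(248 - 14*x) + z*(2*x^2 - 151*x - 190) - 154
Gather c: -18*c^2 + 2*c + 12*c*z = -18*c^2 + c*(12*z + 2)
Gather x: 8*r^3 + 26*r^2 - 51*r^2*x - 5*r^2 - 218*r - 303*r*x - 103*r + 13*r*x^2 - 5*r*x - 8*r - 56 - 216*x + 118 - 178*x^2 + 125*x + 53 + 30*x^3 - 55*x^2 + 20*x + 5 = 8*r^3 + 21*r^2 - 329*r + 30*x^3 + x^2*(13*r - 233) + x*(-51*r^2 - 308*r - 71) + 120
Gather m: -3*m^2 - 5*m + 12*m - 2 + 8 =-3*m^2 + 7*m + 6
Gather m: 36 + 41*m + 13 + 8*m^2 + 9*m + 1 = 8*m^2 + 50*m + 50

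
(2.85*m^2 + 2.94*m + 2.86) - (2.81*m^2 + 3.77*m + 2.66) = 0.04*m^2 - 0.83*m + 0.2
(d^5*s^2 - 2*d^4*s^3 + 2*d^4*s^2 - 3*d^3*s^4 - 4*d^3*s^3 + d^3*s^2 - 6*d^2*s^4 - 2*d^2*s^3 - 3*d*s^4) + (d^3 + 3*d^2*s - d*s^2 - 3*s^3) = d^5*s^2 - 2*d^4*s^3 + 2*d^4*s^2 - 3*d^3*s^4 - 4*d^3*s^3 + d^3*s^2 + d^3 - 6*d^2*s^4 - 2*d^2*s^3 + 3*d^2*s - 3*d*s^4 - d*s^2 - 3*s^3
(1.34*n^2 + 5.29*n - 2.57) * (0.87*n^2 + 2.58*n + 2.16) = 1.1658*n^4 + 8.0595*n^3 + 14.3067*n^2 + 4.7958*n - 5.5512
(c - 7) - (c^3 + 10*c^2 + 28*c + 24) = -c^3 - 10*c^2 - 27*c - 31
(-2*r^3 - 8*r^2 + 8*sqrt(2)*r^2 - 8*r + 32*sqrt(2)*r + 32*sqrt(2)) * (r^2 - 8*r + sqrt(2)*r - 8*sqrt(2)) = -2*r^5 + 8*r^4 + 6*sqrt(2)*r^4 - 24*sqrt(2)*r^3 + 72*r^3 - 168*sqrt(2)*r^2 - 448*r - 192*sqrt(2)*r - 512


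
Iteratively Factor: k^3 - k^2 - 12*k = (k + 3)*(k^2 - 4*k) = k*(k + 3)*(k - 4)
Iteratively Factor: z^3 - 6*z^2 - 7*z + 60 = (z - 4)*(z^2 - 2*z - 15) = (z - 4)*(z + 3)*(z - 5)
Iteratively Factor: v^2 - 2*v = (v - 2)*(v)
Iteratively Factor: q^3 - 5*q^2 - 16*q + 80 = (q + 4)*(q^2 - 9*q + 20) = (q - 4)*(q + 4)*(q - 5)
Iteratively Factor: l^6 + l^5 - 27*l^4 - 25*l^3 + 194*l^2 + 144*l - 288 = (l + 4)*(l^5 - 3*l^4 - 15*l^3 + 35*l^2 + 54*l - 72) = (l + 2)*(l + 4)*(l^4 - 5*l^3 - 5*l^2 + 45*l - 36) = (l - 1)*(l + 2)*(l + 4)*(l^3 - 4*l^2 - 9*l + 36) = (l - 3)*(l - 1)*(l + 2)*(l + 4)*(l^2 - l - 12) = (l - 3)*(l - 1)*(l + 2)*(l + 3)*(l + 4)*(l - 4)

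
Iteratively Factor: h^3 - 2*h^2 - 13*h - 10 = (h + 1)*(h^2 - 3*h - 10) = (h + 1)*(h + 2)*(h - 5)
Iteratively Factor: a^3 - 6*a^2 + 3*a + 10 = (a - 5)*(a^2 - a - 2) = (a - 5)*(a - 2)*(a + 1)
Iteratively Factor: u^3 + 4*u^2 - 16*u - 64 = (u + 4)*(u^2 - 16) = (u - 4)*(u + 4)*(u + 4)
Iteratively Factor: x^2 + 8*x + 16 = (x + 4)*(x + 4)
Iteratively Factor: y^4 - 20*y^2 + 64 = (y - 4)*(y^3 + 4*y^2 - 4*y - 16) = (y - 4)*(y - 2)*(y^2 + 6*y + 8) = (y - 4)*(y - 2)*(y + 2)*(y + 4)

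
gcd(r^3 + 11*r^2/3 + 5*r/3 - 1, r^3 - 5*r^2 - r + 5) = r + 1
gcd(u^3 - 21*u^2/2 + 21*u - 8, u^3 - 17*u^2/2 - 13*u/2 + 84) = u - 8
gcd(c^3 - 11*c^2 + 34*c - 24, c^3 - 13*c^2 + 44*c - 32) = c^2 - 5*c + 4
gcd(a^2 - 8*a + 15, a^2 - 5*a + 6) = a - 3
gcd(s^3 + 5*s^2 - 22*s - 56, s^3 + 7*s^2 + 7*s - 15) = 1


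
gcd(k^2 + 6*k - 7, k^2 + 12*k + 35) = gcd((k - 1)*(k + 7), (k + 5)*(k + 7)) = k + 7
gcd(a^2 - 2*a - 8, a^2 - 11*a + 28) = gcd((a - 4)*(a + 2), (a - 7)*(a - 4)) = a - 4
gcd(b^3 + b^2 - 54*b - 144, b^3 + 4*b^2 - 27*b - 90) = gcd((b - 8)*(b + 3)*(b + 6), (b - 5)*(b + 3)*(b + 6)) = b^2 + 9*b + 18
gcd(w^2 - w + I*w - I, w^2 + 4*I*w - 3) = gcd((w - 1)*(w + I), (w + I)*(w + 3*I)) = w + I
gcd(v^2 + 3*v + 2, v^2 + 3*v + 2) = v^2 + 3*v + 2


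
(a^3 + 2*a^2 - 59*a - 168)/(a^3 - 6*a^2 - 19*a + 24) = (a + 7)/(a - 1)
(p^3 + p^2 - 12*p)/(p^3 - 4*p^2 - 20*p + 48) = p*(p - 3)/(p^2 - 8*p + 12)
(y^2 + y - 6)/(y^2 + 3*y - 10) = (y + 3)/(y + 5)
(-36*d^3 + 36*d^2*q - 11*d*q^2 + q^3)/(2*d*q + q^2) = (-36*d^3 + 36*d^2*q - 11*d*q^2 + q^3)/(q*(2*d + q))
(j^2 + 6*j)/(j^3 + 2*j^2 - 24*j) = 1/(j - 4)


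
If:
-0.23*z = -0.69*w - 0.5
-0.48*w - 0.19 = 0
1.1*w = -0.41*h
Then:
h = 1.06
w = -0.40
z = 0.99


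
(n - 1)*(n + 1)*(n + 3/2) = n^3 + 3*n^2/2 - n - 3/2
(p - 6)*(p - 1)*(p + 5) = p^3 - 2*p^2 - 29*p + 30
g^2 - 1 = (g - 1)*(g + 1)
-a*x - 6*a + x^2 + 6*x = (-a + x)*(x + 6)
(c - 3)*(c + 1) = c^2 - 2*c - 3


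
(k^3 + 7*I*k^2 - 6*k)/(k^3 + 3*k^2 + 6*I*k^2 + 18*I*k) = (k + I)/(k + 3)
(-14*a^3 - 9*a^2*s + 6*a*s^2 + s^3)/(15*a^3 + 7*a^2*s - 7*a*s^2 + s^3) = (-14*a^2 + 5*a*s + s^2)/(15*a^2 - 8*a*s + s^2)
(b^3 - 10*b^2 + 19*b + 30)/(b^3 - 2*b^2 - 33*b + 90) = (b^2 - 5*b - 6)/(b^2 + 3*b - 18)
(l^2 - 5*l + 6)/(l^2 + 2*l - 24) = (l^2 - 5*l + 6)/(l^2 + 2*l - 24)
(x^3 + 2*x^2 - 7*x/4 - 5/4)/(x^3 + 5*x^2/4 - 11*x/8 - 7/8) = 2*(2*x + 5)/(4*x + 7)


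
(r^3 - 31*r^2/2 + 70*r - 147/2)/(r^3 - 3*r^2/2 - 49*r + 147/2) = (r - 7)/(r + 7)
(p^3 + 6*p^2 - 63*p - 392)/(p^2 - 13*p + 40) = (p^2 + 14*p + 49)/(p - 5)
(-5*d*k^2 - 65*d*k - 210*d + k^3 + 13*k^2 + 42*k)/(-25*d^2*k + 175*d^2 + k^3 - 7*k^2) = (k^2 + 13*k + 42)/(5*d*k - 35*d + k^2 - 7*k)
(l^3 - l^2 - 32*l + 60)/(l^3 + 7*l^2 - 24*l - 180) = (l - 2)/(l + 6)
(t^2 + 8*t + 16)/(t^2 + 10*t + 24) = (t + 4)/(t + 6)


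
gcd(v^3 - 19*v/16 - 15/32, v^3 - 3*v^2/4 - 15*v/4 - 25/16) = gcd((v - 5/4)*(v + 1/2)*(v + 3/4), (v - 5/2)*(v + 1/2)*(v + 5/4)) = v + 1/2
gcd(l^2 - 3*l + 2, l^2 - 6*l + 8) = l - 2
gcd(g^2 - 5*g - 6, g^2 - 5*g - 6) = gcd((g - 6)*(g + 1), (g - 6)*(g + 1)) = g^2 - 5*g - 6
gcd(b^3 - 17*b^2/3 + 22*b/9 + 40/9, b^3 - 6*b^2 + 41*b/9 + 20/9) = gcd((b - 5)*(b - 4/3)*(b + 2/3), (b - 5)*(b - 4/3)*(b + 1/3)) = b^2 - 19*b/3 + 20/3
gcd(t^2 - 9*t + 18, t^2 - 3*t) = t - 3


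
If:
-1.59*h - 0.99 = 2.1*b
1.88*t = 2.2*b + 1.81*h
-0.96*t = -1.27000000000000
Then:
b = -18.96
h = 24.43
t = 1.32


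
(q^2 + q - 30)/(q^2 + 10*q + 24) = (q - 5)/(q + 4)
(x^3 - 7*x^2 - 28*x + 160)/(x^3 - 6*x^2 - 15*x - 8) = (x^2 + x - 20)/(x^2 + 2*x + 1)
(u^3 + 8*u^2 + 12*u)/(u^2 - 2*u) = (u^2 + 8*u + 12)/(u - 2)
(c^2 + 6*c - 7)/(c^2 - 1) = (c + 7)/(c + 1)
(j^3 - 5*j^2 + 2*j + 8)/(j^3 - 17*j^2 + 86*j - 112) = (j^2 - 3*j - 4)/(j^2 - 15*j + 56)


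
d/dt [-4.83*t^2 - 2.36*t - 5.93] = -9.66*t - 2.36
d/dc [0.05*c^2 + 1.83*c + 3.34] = 0.1*c + 1.83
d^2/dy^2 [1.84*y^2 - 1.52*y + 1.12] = 3.68000000000000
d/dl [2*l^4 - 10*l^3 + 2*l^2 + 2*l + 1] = 8*l^3 - 30*l^2 + 4*l + 2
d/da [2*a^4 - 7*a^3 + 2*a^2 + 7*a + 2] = 8*a^3 - 21*a^2 + 4*a + 7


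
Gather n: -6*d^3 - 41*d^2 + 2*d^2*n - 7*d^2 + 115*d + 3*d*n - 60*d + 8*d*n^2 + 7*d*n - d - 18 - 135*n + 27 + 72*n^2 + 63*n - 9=-6*d^3 - 48*d^2 + 54*d + n^2*(8*d + 72) + n*(2*d^2 + 10*d - 72)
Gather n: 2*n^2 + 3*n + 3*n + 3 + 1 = 2*n^2 + 6*n + 4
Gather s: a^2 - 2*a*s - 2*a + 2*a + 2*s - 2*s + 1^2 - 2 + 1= a^2 - 2*a*s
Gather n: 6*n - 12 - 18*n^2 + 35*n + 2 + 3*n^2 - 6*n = -15*n^2 + 35*n - 10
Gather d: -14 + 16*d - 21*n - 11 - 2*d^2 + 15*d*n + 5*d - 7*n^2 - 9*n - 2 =-2*d^2 + d*(15*n + 21) - 7*n^2 - 30*n - 27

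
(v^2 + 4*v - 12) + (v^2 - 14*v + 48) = 2*v^2 - 10*v + 36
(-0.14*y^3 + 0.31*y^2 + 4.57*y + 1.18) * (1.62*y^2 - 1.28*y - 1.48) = -0.2268*y^5 + 0.6814*y^4 + 7.2138*y^3 - 4.3968*y^2 - 8.274*y - 1.7464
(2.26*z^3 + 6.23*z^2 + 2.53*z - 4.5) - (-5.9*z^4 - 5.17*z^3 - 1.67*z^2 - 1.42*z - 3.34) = 5.9*z^4 + 7.43*z^3 + 7.9*z^2 + 3.95*z - 1.16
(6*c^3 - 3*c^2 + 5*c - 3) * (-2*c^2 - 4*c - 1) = -12*c^5 - 18*c^4 - 4*c^3 - 11*c^2 + 7*c + 3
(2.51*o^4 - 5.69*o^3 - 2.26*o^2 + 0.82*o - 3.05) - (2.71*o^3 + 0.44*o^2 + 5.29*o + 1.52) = 2.51*o^4 - 8.4*o^3 - 2.7*o^2 - 4.47*o - 4.57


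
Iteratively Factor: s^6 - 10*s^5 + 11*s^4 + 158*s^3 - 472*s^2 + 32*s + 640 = (s - 5)*(s^5 - 5*s^4 - 14*s^3 + 88*s^2 - 32*s - 128) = (s - 5)*(s - 4)*(s^4 - s^3 - 18*s^2 + 16*s + 32) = (s - 5)*(s - 4)*(s - 2)*(s^3 + s^2 - 16*s - 16) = (s - 5)*(s - 4)^2*(s - 2)*(s^2 + 5*s + 4) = (s - 5)*(s - 4)^2*(s - 2)*(s + 1)*(s + 4)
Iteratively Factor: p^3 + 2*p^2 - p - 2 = (p - 1)*(p^2 + 3*p + 2) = (p - 1)*(p + 2)*(p + 1)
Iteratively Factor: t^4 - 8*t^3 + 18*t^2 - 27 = (t - 3)*(t^3 - 5*t^2 + 3*t + 9) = (t - 3)*(t + 1)*(t^2 - 6*t + 9) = (t - 3)^2*(t + 1)*(t - 3)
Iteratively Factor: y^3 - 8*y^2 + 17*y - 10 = (y - 5)*(y^2 - 3*y + 2) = (y - 5)*(y - 1)*(y - 2)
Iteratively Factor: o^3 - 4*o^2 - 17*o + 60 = (o + 4)*(o^2 - 8*o + 15) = (o - 3)*(o + 4)*(o - 5)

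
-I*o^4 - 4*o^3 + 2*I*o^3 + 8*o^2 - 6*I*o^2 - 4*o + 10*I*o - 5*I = (o - 1)^2*(o - 5*I)*(-I*o + 1)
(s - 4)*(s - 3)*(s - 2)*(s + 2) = s^4 - 7*s^3 + 8*s^2 + 28*s - 48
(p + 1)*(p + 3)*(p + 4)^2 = p^4 + 12*p^3 + 51*p^2 + 88*p + 48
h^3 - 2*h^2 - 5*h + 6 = (h - 3)*(h - 1)*(h + 2)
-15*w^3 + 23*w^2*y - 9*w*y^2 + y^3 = (-5*w + y)*(-3*w + y)*(-w + y)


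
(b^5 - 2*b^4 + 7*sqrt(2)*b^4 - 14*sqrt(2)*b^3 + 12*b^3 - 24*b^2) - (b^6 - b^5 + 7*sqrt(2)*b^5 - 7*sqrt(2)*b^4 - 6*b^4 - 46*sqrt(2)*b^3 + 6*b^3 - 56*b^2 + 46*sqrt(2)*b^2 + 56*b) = -b^6 - 7*sqrt(2)*b^5 + 2*b^5 + 4*b^4 + 14*sqrt(2)*b^4 + 6*b^3 + 32*sqrt(2)*b^3 - 46*sqrt(2)*b^2 + 32*b^2 - 56*b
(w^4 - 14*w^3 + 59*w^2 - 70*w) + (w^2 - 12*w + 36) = w^4 - 14*w^3 + 60*w^2 - 82*w + 36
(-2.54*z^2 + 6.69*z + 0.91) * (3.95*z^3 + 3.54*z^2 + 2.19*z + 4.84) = -10.033*z^5 + 17.4339*z^4 + 21.7145*z^3 + 5.5789*z^2 + 34.3725*z + 4.4044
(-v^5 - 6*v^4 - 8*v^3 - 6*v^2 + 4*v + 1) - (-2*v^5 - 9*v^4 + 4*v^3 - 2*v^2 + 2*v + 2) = v^5 + 3*v^4 - 12*v^3 - 4*v^2 + 2*v - 1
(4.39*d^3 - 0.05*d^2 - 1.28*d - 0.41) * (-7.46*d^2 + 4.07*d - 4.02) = -32.7494*d^5 + 18.2403*d^4 - 8.30249999999999*d^3 - 1.95*d^2 + 3.4769*d + 1.6482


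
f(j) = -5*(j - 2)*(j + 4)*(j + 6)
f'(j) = -5*(j - 2)*(j + 4) - 5*(j - 2)*(j + 6) - 5*(j + 4)*(j + 6)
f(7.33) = -4024.92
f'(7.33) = -1412.33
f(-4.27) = -14.64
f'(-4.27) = 48.11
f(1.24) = 144.16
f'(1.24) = -142.26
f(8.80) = -6440.96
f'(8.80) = -1885.60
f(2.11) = -27.25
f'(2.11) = -255.58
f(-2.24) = 140.29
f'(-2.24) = 83.94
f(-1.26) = 211.70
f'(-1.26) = 56.99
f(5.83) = -2226.93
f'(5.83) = -996.23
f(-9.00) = 825.00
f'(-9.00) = -515.00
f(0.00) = 240.00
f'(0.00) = -20.00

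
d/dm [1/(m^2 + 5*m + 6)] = (-2*m - 5)/(m^2 + 5*m + 6)^2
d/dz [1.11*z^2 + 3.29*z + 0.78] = 2.22*z + 3.29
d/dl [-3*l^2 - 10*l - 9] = -6*l - 10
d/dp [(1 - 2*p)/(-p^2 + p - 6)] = (-2*p^2 + 2*p + 11)/(p^4 - 2*p^3 + 13*p^2 - 12*p + 36)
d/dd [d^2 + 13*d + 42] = 2*d + 13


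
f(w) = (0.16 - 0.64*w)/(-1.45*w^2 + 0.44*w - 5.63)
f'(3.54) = -0.01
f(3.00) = 0.10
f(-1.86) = -0.12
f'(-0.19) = 0.10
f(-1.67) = -0.12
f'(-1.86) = -0.00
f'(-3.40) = -0.02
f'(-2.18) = -0.01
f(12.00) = 0.04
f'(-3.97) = -0.01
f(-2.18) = -0.12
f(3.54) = 0.09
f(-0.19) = -0.05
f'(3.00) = -0.01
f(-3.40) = -0.10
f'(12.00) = -0.00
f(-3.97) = -0.09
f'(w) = (0.16 - 0.64*w)*(2.9*w - 0.44)/(-1.45*w^2 + 0.44*w - 5.63)^2 - 0.64/(-1.45*w^2 + 0.44*w - 5.63) = (-0.928*w^2 + 0.464*w + 3.5328)/(2.1025*w^4 - 1.276*w^3 + 16.5206*w^2 - 4.9544*w + 31.6969)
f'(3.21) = -0.01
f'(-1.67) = 0.00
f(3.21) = 0.10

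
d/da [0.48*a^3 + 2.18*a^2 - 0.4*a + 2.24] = 1.44*a^2 + 4.36*a - 0.4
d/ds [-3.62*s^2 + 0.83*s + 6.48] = 0.83 - 7.24*s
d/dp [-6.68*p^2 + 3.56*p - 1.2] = 3.56 - 13.36*p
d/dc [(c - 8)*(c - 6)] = 2*c - 14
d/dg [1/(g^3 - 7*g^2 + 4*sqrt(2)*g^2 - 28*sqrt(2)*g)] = (-3*g^2 - 8*sqrt(2)*g + 14*g + 28*sqrt(2))/(g^2*(g^2 - 7*g + 4*sqrt(2)*g - 28*sqrt(2))^2)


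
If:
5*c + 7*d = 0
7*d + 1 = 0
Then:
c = 1/5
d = -1/7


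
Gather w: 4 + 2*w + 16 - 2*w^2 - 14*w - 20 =-2*w^2 - 12*w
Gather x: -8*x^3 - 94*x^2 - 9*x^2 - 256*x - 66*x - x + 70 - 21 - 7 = -8*x^3 - 103*x^2 - 323*x + 42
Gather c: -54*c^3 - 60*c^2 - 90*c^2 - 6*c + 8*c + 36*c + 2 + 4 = -54*c^3 - 150*c^2 + 38*c + 6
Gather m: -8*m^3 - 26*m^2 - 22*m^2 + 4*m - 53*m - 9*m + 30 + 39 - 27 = -8*m^3 - 48*m^2 - 58*m + 42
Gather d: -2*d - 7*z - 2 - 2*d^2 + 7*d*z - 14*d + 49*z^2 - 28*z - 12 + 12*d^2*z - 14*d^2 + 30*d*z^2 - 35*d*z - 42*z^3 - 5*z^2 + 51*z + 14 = d^2*(12*z - 16) + d*(30*z^2 - 28*z - 16) - 42*z^3 + 44*z^2 + 16*z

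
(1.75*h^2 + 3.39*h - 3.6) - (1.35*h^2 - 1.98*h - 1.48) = 0.4*h^2 + 5.37*h - 2.12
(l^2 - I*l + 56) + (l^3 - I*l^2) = l^3 + l^2 - I*l^2 - I*l + 56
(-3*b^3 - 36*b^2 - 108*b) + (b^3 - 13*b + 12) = -2*b^3 - 36*b^2 - 121*b + 12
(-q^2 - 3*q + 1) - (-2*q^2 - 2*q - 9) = q^2 - q + 10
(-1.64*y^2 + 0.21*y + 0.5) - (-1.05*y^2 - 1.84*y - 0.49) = -0.59*y^2 + 2.05*y + 0.99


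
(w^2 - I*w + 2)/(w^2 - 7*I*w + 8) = (w - 2*I)/(w - 8*I)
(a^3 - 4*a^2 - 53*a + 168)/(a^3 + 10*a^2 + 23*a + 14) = (a^2 - 11*a + 24)/(a^2 + 3*a + 2)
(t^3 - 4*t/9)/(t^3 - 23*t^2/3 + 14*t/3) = (t + 2/3)/(t - 7)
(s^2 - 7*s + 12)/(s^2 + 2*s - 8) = (s^2 - 7*s + 12)/(s^2 + 2*s - 8)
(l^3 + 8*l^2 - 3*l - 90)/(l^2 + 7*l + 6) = (l^2 + 2*l - 15)/(l + 1)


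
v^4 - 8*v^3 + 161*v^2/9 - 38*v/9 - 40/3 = (v - 4)*(v - 3)*(v - 5/3)*(v + 2/3)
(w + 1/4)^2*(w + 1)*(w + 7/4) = w^4 + 13*w^3/4 + 51*w^2/16 + 67*w/64 + 7/64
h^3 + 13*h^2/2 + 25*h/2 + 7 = (h + 1)*(h + 2)*(h + 7/2)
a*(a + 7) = a^2 + 7*a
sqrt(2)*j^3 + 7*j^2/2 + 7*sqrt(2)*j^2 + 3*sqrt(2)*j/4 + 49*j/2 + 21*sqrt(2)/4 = (j + 7)*(j + 3*sqrt(2)/2)*(sqrt(2)*j + 1/2)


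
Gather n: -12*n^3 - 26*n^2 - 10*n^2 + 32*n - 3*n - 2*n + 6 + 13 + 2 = -12*n^3 - 36*n^2 + 27*n + 21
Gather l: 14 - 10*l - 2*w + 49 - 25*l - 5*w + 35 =-35*l - 7*w + 98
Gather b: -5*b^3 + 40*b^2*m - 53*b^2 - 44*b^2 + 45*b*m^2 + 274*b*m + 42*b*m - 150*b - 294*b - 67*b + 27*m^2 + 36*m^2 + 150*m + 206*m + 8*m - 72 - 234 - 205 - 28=-5*b^3 + b^2*(40*m - 97) + b*(45*m^2 + 316*m - 511) + 63*m^2 + 364*m - 539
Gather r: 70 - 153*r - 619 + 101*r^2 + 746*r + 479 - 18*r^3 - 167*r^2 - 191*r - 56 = -18*r^3 - 66*r^2 + 402*r - 126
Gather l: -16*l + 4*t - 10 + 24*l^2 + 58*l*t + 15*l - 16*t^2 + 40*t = 24*l^2 + l*(58*t - 1) - 16*t^2 + 44*t - 10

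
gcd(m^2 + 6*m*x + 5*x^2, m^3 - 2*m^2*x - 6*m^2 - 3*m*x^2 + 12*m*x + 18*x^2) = m + x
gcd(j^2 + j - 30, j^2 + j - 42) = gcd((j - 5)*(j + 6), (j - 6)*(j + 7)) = 1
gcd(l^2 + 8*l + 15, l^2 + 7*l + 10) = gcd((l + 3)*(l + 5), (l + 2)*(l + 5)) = l + 5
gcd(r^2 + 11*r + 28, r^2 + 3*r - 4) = r + 4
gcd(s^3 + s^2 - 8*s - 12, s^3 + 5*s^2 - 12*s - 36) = s^2 - s - 6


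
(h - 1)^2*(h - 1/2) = h^3 - 5*h^2/2 + 2*h - 1/2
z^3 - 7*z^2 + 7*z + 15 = (z - 5)*(z - 3)*(z + 1)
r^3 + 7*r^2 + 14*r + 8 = (r + 1)*(r + 2)*(r + 4)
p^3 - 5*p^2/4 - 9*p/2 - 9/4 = (p - 3)*(p + 3/4)*(p + 1)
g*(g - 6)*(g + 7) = g^3 + g^2 - 42*g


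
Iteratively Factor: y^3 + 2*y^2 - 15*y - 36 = (y + 3)*(y^2 - y - 12) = (y + 3)^2*(y - 4)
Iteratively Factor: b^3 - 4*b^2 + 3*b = (b)*(b^2 - 4*b + 3) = b*(b - 3)*(b - 1)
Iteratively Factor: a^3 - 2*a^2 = (a)*(a^2 - 2*a) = a*(a - 2)*(a)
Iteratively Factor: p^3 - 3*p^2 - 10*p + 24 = (p - 4)*(p^2 + p - 6) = (p - 4)*(p - 2)*(p + 3)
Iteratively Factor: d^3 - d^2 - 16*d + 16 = (d - 1)*(d^2 - 16) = (d - 1)*(d + 4)*(d - 4)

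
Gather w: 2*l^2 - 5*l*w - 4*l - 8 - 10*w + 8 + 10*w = 2*l^2 - 5*l*w - 4*l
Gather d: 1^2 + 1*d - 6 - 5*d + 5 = -4*d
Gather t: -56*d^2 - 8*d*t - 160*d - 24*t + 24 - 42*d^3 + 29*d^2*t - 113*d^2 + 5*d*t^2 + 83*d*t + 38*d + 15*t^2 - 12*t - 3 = -42*d^3 - 169*d^2 - 122*d + t^2*(5*d + 15) + t*(29*d^2 + 75*d - 36) + 21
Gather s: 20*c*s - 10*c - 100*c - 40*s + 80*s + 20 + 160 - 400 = -110*c + s*(20*c + 40) - 220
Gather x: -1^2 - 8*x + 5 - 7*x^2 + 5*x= -7*x^2 - 3*x + 4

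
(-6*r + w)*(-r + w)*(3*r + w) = 18*r^3 - 15*r^2*w - 4*r*w^2 + w^3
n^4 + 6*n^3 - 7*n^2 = n^2*(n - 1)*(n + 7)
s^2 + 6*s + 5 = (s + 1)*(s + 5)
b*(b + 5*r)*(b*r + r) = b^3*r + 5*b^2*r^2 + b^2*r + 5*b*r^2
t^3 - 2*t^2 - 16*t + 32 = (t - 4)*(t - 2)*(t + 4)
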